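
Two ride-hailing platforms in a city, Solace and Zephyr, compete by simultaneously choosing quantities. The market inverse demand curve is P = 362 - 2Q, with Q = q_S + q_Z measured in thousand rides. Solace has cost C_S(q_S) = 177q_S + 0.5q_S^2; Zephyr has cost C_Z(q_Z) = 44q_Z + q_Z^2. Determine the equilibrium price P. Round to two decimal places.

Solace's profit: π_S = (362 - 2Q)q_S - (177q_S + (1/2)q_S²). Setting ∂π_S/∂q_S = 0: 185 - 5q_S - 2(q_Z) = 0.
Zephyr's first-order condition: 318 - 6q_Z - 2(q_S) = 0.
Rearranging gives the reaction functions q_S = (185 - 2q_Z)/5 and q_Z = (318 - 2q_S)/6.
Solving the pair: q_S = 237/13, q_Z = 610/13.
Total output Q = 847/13, so price P = 362 - 2·(847/13) = 231.6923.

231.69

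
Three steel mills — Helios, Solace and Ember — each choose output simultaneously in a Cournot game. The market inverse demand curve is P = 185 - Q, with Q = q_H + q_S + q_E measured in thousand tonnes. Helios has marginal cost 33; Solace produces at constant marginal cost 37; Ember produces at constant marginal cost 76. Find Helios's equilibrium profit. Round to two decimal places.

Helios's profit: π_H = (185 - Q)q_H - (33q_H). Setting ∂π_H/∂q_H = 0: 152 - 2q_H - (q_S + q_E) = 0.
Solace's first-order condition: 148 - 2q_S - (q_H + q_E) = 0.
Ember's first-order condition: 109 - 2q_E - (q_H + q_S) = 0.
Summing all 3 equations gives 409 − 4Q = 0, hence Q = 409/4.
Back-substituting: q_H = (152 − 409/4) = 199/4, q_S = (148 − 409/4) = 183/4, q_E = (109 − 409/4) = 27/4.
Price P = 185 - 409/4 = 331/4.
Helios's profit: (331/4 - 33)·(199/4) = 2475.0625.

2475.06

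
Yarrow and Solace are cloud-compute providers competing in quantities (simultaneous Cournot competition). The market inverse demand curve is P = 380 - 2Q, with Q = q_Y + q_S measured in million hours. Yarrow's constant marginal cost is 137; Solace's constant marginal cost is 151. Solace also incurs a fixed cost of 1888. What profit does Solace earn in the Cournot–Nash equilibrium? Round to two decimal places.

680.06

Yarrow's profit: π_Y = (380 - 2Q)q_Y - (137q_Y). Setting ∂π_Y/∂q_Y = 0: 243 - 4q_Y - 2(q_S) = 0.
Solace's profit: π_S = (380 - 2Q)q_S - (151q_S). Setting ∂π_S/∂q_S = 0: 229 - 4q_S - 2(q_Y) = 0.
Rearranging gives the reaction functions q_Y = (243 - 2q_S)/4 and q_S = (229 - 2q_Y)/4.
Solving the pair: q_Y = 257/6, q_S = 215/6.
Price P = 380 - 2·(236/3) = 668/3.
Solace's profit: (668/3 - 151)·(215/6) - 1888 = 680.0556.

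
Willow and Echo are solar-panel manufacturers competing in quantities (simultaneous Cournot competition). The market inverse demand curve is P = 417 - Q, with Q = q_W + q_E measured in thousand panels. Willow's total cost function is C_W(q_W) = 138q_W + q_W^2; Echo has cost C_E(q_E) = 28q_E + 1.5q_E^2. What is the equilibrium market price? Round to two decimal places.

Willow's profit: π_W = (417 - Q)q_W - (138q_W + q_W²). Setting ∂π_W/∂q_W = 0: 279 - 4q_W - (q_E) = 0.
Echo's first-order condition: 389 - 5q_E - (q_W) = 0.
Best responses: q_W = (279 - q_E)/4, q_E = (389 - q_W)/5.
Substituting one into the other gives q_W = 1006/19 and q_E = 1277/19.
Total output Q = 120.1579, so price P = 417 - 120.1579 = 296.8421.

296.84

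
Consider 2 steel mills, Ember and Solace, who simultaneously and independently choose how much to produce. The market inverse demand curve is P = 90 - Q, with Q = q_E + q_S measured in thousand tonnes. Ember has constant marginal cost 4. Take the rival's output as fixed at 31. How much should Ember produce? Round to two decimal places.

27.50

With the rival's output fixed at 31, Ember's profit is π_E = (90 - 31 - q_E)q_E - (4q_E) = (59 - q_E)q_E - (4q_E).
∂π_E/∂q_E = 55 - 2q_E = 0, so q_E = 55/2.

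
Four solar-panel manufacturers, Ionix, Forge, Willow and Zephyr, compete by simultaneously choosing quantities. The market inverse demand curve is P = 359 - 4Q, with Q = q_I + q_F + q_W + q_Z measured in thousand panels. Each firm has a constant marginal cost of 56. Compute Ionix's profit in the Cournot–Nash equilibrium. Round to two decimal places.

918.09

A representative firm's profit is π_i = q_i(359 - 4Q) - 56q_i.
First-order condition (treating rivals' output as given): 303 - 8q_i - 4·Σ_{j≠i} q_j = 0.
With identical firms every q_j equals q_i, so Σ_{j≠i} q_j = 3q_i and 303 = 20q_i, giving q_i = 303/20.
Price P = 359 - 4·(303/5) = 583/5.
Ionix's profit: (583/5 - 56)·(303/20) = 918.0900.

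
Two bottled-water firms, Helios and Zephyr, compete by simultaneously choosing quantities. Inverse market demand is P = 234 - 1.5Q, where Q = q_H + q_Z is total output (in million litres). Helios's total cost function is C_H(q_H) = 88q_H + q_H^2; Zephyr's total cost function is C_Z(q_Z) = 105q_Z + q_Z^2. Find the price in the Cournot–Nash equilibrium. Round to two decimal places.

Helios's profit: π_H = (234 - 1.5Q)q_H - (88q_H + q_H²). Setting ∂π_H/∂q_H = 0: 146 - 5q_H - (3/2)(q_Z) = 0.
Zephyr's first-order condition: 129 - 5q_Z - (3/2)(q_H) = 0.
So q_H = (146 - (3/2)q_Z)/5 and q_Z = (129 - (3/2)q_H)/5.
Substituting one into the other gives q_H = 23.5824 and q_Z = 1704/91.
Total output Q = 550/13, so price P = 234 - (3/2)·(550/13) = 170.5385.

170.54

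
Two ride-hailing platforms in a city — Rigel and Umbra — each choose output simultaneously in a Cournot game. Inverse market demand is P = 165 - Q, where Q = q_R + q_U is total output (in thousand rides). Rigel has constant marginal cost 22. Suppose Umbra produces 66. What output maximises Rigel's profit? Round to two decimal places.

38.50

With the rival's output fixed at 66, Rigel's profit is π_R = (165 - 66 - q_R)q_R - (22q_R) = (99 - q_R)q_R - (22q_R).
∂π_R/∂q_R = 77 - 2q_R = 0, so q_R = 77/2.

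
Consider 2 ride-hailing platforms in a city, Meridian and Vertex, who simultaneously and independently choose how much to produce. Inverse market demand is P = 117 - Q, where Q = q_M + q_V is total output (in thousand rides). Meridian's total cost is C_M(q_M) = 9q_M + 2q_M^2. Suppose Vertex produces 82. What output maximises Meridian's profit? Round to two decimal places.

4.33

With the rival's output fixed at 82, Meridian's profit is π_M = (117 - 82 - q_M)q_M - (9q_M + 2q_M²) = (35 - q_M)q_M - (9q_M + 2q_M²).
∂π_M/∂q_M = 26 - 6q_M = 0, so q_M = 13/3.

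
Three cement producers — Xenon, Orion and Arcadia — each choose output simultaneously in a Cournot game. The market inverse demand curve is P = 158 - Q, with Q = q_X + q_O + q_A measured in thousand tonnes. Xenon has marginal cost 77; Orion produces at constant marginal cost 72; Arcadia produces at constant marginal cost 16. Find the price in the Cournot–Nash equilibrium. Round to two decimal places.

80.75

Xenon's profit: π_X = (158 - Q)q_X - (77q_X). Setting ∂π_X/∂q_X = 0: 81 - 2q_X - (q_O + q_A) = 0.
Orion's first-order condition: 86 - 2q_O - (q_X + q_A) = 0.
Arcadia's profit: π_A = (158 - Q)q_A - (16q_A). Setting ∂π_A/∂q_A = 0: 142 - 2q_A - (q_X + q_O) = 0.
Adding the 3 first-order conditions: 309 − 4Q = 0, so Q = 309/4.
Back-substituting: q_X = (81 − 309/4) = 15/4, q_O = (86 − 309/4) = 35/4, q_A = (142 − 309/4) = 259/4.
Total output Q = 309/4, so price P = 158 - 309/4 = 323/4.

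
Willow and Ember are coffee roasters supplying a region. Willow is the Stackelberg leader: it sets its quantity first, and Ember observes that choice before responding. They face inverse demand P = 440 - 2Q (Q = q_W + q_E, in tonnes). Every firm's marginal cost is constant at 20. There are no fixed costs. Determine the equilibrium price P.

125

Solve by backward induction. Given q_W, the follower Ember maximises π_E = (440 - 2q_W - 2q_E)q_E - 20q_E.
Follower FOC: 420 - 2q_W - 4q_E = 0, so q_E(q_W) = (420 - 2q_W)/4.
Willow substitutes q_E(q_W) into its own profit: π_W = q_W(440 - 2q_W - (420 - 2q_W)/2) - 20q_W = (230 - q_W)q_W - 20q_W.
Maximising: ∂π_W/∂q_W = 210 - 2q_W = 0, giving q_W = 105.
Then q_E = (420 - 2·105)/4 = 105/2.
Total output Q = 315/2, so price P = 440 - 2·(315/2) = 125.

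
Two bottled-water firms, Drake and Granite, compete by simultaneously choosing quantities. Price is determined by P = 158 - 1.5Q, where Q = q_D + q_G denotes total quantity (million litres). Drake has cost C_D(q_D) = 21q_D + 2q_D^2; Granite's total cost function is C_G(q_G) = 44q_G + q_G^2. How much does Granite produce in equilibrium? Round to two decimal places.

Drake's profit: π_D = (158 - 1.5Q)q_D - (21q_D + 2q_D²). Setting ∂π_D/∂q_D = 0: 137 - 7q_D - (3/2)(q_G) = 0.
Granite's first-order condition: 114 - 5q_G - (3/2)(q_D) = 0.
So q_D = (137 - (3/2)q_G)/7 and q_G = (114 - (3/2)q_D)/5.
Substituting one into the other gives q_D = 15.6947 and q_G = 18.0916.

18.09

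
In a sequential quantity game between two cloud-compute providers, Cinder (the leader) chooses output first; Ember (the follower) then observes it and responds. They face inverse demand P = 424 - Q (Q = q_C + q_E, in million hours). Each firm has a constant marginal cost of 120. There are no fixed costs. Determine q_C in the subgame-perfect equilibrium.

Solve by backward induction. Given q_C, the follower Ember maximises π_E = (424 - q_C - q_E)q_E - 120q_E.
Setting the follower's marginal profit to zero, 304 - q_C - 2q_E = 0, i.e. q_E = (304 - q_C)/2.
Cinder substitutes q_E(q_C) into its own profit: π_C = q_C(424 - q_C - (304 - q_C)/2) - 120q_C = (272 - (1/2)q_C)q_C - 120q_C.
Leader FOC: 152 - q_C = 0, so q_C = 152.
Then q_E = (304 - 152)/2 = 76.

152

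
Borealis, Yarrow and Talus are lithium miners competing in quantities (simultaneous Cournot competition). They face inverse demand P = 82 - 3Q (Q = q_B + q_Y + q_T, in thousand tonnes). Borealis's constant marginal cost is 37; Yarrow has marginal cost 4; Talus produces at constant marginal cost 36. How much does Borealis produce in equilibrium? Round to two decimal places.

0.92

Borealis's profit: π_B = (82 - 3Q)q_B - (37q_B). Setting ∂π_B/∂q_B = 0: 45 - 6q_B - 3(q_Y + q_T) = 0.
Yarrow's first-order condition: 78 - 6q_Y - 3(q_B + q_T) = 0.
Talus's profit: π_T = (82 - 3Q)q_T - (36q_T). Setting ∂π_T/∂q_T = 0: 46 - 6q_T - 3(q_B + q_Y) = 0.
Adding the 3 conditions: 169 − 6Q − 6Q = 0, i.e. Q = 169/12.
Back-substituting: q_B = (45 − 169/4)/3 = 11/12, q_Y = (78 − 169/4)/3 = 143/12, q_T = (46 − 169/4)/3 = 5/4.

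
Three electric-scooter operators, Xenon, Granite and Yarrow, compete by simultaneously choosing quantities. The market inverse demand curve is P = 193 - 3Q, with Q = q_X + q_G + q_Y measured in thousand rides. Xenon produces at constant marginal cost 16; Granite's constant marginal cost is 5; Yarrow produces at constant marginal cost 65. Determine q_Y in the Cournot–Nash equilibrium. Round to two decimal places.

Xenon's profit: π_X = (193 - 3Q)q_X - (16q_X). Setting ∂π_X/∂q_X = 0: 177 - 6q_X - 3(q_G + q_Y) = 0.
Granite's first-order condition: 188 - 6q_G - 3(q_X + q_Y) = 0.
Yarrow's profit: π_Y = (193 - 3Q)q_Y - (65q_Y). Setting ∂π_Y/∂q_Y = 0: 128 - 6q_Y - 3(q_X + q_G) = 0.
Adding the 3 first-order conditions: 493 − 12Q = 0, so Q = 493/12.
Back-substituting: q_X = (177 − 493/4)/3 = 215/12, q_G = (188 − 493/4)/3 = 259/12, q_Y = (128 − 493/4)/3 = 19/12.

1.58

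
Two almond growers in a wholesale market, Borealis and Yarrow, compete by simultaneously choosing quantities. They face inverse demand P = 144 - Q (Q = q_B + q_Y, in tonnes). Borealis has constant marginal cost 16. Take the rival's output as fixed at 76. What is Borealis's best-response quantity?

26

With the rival's output fixed at 76, Borealis's profit is π_B = (144 - 76 - q_B)q_B - (16q_B) = (68 - q_B)q_B - (16q_B).
∂π_B/∂q_B = 52 - 2q_B = 0, so q_B = 26.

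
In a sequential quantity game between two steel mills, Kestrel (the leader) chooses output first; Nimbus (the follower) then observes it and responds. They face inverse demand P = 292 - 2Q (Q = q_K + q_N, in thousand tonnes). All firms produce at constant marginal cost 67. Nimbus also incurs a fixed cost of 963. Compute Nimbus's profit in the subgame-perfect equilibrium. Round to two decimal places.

619.03

Solve by backward induction. Given q_K, the follower Nimbus maximises π_N = (292 - 2q_K - 2q_N)q_N - 67q_N.
∂π_N/∂q_N = 225 - 2q_K - 4q_N = 0 gives the reaction function q_N = (225 - 2q_K)/4.
The leader anticipates this reaction. Substituting into P = 292 - 2Q gives P = 359/2 - q_K, so π_K = (359/2 - q_K)q_K - 67q_K.
Maximising: ∂π_K/∂q_K = 225/2 - 2q_K = 0, giving q_K = 225/4.
Then q_N = (225 - 2·(225/4))/4 = 225/8.
Price P = 292 - 2·(675/8) = 493/4.
Nimbus's profit: (493/4 - 67)·(225/8) - 963 = 619.0313.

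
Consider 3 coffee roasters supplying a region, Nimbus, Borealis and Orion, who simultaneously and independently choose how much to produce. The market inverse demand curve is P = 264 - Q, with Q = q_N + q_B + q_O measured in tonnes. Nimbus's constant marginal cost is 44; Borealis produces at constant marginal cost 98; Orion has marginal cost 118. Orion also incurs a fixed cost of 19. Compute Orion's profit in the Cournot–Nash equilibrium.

Nimbus's profit: π_N = (264 - Q)q_N - (44q_N). Setting ∂π_N/∂q_N = 0: 220 - 2q_N - (q_B + q_O) = 0.
Borealis's profit: π_B = (264 - Q)q_B - (98q_B). Setting ∂π_B/∂q_B = 0: 166 - 2q_B - (q_N + q_O) = 0.
Orion's profit: π_O = (264 - Q)q_O - (118q_O). Setting ∂π_O/∂q_O = 0: 146 - 2q_O - (q_N + q_B) = 0.
Summing all 3 equations gives 532 − 4Q = 0, hence Q = 133.
Back-substituting: q_N = (220 − 133) = 87, q_B = (166 − 133) = 33, q_O = (146 − 133) = 13.
Price P = 264 - 133 = 131.
Orion's profit: (131 - 118)·13 - 19 = 150.

150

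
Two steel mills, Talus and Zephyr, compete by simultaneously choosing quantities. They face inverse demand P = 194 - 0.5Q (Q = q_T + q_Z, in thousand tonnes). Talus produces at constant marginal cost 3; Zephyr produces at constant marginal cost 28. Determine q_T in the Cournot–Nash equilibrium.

Talus's profit: π_T = (194 - 0.5Q)q_T - (3q_T). Setting ∂π_T/∂q_T = 0: 191 - q_T - (1/2)(q_Z) = 0.
Zephyr's first-order condition: 166 - q_Z - (1/2)(q_T) = 0.
Best responses: q_T = (191 - (1/2)q_Z), q_Z = (166 - (1/2)q_T).
Solving the pair: q_T = 144, q_Z = 94.

144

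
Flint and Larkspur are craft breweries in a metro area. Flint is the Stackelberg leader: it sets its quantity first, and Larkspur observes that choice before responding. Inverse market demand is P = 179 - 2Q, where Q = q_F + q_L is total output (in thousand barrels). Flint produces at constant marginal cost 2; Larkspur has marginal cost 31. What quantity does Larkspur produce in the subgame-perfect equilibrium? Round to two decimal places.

Solve by backward induction. Given q_F, the follower Larkspur maximises π_L = (179 - 2q_F - 2q_L)q_L - 31q_L.
∂π_L/∂q_L = 148 - 2q_F - 4q_L = 0 gives the reaction function q_L = (148 - 2q_F)/4.
Flint substitutes q_L(q_F) into its own profit: π_F = q_F(179 - 2q_F - (148 - 2q_F)/2) - 2q_F = (105 - q_F)q_F - 2q_F.
Maximising: ∂π_F/∂q_F = 103 - 2q_F = 0, giving q_F = 103/2.
Then q_L = (148 - 2·(103/2))/4 = 45/4.

11.25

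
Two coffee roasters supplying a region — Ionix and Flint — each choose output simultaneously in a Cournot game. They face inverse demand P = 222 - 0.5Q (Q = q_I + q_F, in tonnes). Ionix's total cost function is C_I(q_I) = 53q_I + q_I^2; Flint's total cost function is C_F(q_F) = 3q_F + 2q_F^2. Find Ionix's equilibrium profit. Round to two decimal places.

3729.69

Ionix's profit: π_I = (222 - 0.5Q)q_I - (53q_I + q_I²). Setting ∂π_I/∂q_I = 0: 169 - 3q_I - (1/2)(q_F) = 0.
Flint's first-order condition: 219 - 5q_F - (1/2)(q_I) = 0.
Rearranging gives the reaction functions q_I = (169 - (1/2)q_F)/3 and q_F = (219 - (1/2)q_I)/5.
Solving the pair: q_I = 49.8644, q_F = 38.8136.
Price P = 222 - (1/2)·88.6780 = 177.6610.
Ionix's profit: 177.6610·49.8644 - 53·49.8644 - 49.8644² = 3729.6886.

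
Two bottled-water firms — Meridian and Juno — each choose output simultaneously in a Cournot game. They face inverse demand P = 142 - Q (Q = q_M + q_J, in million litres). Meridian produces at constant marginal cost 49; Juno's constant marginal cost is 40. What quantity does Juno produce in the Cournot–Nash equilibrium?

37

Meridian's profit: π_M = (142 - Q)q_M - (49q_M). Setting ∂π_M/∂q_M = 0: 93 - 2q_M - (q_J) = 0.
Juno's profit: π_J = (142 - Q)q_J - (40q_J). Setting ∂π_J/∂q_J = 0: 102 - 2q_J - (q_M) = 0.
Best responses: q_M = (93 - q_J)/2, q_J = (102 - q_M)/2.
Substituting one into the other gives q_M = 28 and q_J = 37.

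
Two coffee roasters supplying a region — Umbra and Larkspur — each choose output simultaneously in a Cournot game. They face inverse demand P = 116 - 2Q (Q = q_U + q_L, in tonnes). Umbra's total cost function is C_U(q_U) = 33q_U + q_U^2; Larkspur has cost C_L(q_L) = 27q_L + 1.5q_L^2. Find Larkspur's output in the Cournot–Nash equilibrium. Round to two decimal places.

9.68

Umbra's profit: π_U = (116 - 2Q)q_U - (33q_U + q_U²). Setting ∂π_U/∂q_U = 0: 83 - 6q_U - 2(q_L) = 0.
Larkspur's profit: π_L = (116 - 2Q)q_L - (27q_L + (3/2)q_L²). Setting ∂π_L/∂q_L = 0: 89 - 7q_L - 2(q_U) = 0.
Rearranging gives the reaction functions q_U = (83 - 2q_L)/6 and q_L = (89 - 2q_U)/7.
Substituting one into the other gives q_U = 403/38 and q_L = 184/19.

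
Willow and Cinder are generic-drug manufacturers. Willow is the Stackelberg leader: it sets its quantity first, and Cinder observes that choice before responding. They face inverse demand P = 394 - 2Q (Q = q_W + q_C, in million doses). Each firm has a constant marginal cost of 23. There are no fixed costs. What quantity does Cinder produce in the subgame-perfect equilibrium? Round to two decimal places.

The follower Cinder best-responds to any q_W: π_C = (394 - 2Q)q_C - 23q_C.
Follower FOC: 371 - 2q_W - 4q_C = 0, so q_C(q_W) = (371 - 2q_W)/4.
The leader anticipates this reaction. Substituting into P = 394 - 2Q gives P = 417/2 - q_W, so π_W = (417/2 - q_W)q_W - 23q_W.
Leader FOC: 371/2 - 2q_W = 0, so q_W = 371/4.
Then q_C = (371 - 2·(371/4))/4 = 371/8.

46.38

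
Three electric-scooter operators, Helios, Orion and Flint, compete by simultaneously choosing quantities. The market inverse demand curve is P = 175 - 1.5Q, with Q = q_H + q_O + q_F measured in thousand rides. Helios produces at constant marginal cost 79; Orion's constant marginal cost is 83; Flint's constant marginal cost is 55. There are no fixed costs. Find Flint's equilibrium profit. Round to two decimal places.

Helios's profit: π_H = (175 - 1.5Q)q_H - (79q_H). Setting ∂π_H/∂q_H = 0: 96 - 3q_H - (3/2)(q_O + q_F) = 0.
Orion's profit: π_O = (175 - 1.5Q)q_O - (83q_O). Setting ∂π_O/∂q_O = 0: 92 - 3q_O - (3/2)(q_H + q_F) = 0.
Flint's profit: π_F = (175 - 1.5Q)q_F - (55q_F). Setting ∂π_F/∂q_F = 0: 120 - 3q_F - (3/2)(q_H + q_O) = 0.
Summing all 3 equations gives 308 − 6Q = 0, hence Q = 154/3.
Back-substituting: q_H = (96 − 77)/(3/2) = 38/3, q_O = (92 − 77)/(3/2) = 10, q_F = (120 − 77)/(3/2) = 86/3.
Price P = 175 - (3/2)·(154/3) = 98.
Flint's profit: (98 - 55)·(86/3) = 1232.6667.

1232.67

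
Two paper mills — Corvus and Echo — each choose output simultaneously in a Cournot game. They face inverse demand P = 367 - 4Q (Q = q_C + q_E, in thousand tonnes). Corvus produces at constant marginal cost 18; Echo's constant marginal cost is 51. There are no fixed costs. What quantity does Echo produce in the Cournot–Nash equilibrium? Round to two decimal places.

23.58

Corvus's profit: π_C = (367 - 4Q)q_C - (18q_C). Setting ∂π_C/∂q_C = 0: 349 - 8q_C - 4(q_E) = 0.
Echo's profit: π_E = (367 - 4Q)q_E - (51q_E). Setting ∂π_E/∂q_E = 0: 316 - 8q_E - 4(q_C) = 0.
So q_C = (349 - 4q_E)/8 and q_E = (316 - 4q_C)/8.
Solving the pair: q_C = 191/6, q_E = 283/12.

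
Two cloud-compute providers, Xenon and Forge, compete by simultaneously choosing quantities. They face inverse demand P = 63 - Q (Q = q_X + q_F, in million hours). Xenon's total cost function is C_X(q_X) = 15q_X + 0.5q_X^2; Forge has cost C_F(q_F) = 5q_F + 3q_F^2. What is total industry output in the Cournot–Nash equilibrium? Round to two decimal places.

19.65

Xenon's profit: π_X = (63 - Q)q_X - (15q_X + (1/2)q_X²). Setting ∂π_X/∂q_X = 0: 48 - 3q_X - (q_F) = 0.
Forge's first-order condition: 58 - 8q_F - (q_X) = 0.
So q_X = (48 - q_F)/3 and q_F = (58 - q_X)/8.
Substituting one into the other gives q_X = 326/23 and q_F = 126/23.
Total output Q = 326/23 + 126/23 = 452/23.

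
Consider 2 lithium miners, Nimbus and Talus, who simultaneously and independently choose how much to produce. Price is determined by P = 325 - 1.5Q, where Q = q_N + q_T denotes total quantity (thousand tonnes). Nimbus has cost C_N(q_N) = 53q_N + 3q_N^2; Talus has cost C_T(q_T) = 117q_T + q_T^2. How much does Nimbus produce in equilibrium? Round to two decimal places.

Nimbus's profit: π_N = (325 - 1.5Q)q_N - (53q_N + 3q_N²). Setting ∂π_N/∂q_N = 0: 272 - 9q_N - (3/2)(q_T) = 0.
Talus's first-order condition: 208 - 5q_T - (3/2)(q_N) = 0.
Rearranging gives the reaction functions q_N = (272 - (3/2)q_T)/9 and q_T = (208 - (3/2)q_N)/5.
Solving the pair: q_N = 24.5146, q_T = 1952/57.

24.51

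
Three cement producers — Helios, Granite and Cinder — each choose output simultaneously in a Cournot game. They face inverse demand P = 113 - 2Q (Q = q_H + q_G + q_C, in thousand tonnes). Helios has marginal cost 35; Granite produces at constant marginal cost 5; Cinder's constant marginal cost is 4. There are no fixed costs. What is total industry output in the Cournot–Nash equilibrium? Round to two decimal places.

36.88

Helios's profit: π_H = (113 - 2Q)q_H - (35q_H). Setting ∂π_H/∂q_H = 0: 78 - 4q_H - 2(q_G + q_C) = 0.
Granite's first-order condition: 108 - 4q_G - 2(q_H + q_C) = 0.
Cinder's first-order condition: 109 - 4q_C - 2(q_H + q_G) = 0.
Summing all 3 equations gives 295 − 8Q = 0, hence Q = 295/8.
Back-substituting: q_H = (78 − 295/4)/2 = 17/8, q_G = (108 − 295/4)/2 = 137/8, q_C = (109 − 295/4)/2 = 141/8.
Total output Q = 17/8 + 137/8 + 141/8 = 295/8.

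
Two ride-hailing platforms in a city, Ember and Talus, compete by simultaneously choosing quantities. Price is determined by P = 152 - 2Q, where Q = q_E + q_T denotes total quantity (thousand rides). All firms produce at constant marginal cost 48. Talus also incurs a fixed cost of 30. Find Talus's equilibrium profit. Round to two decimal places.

570.89

A representative firm's profit is π_i = q_i(152 - 2Q) - 48q_i.
Setting ∂π_i/∂q_i = 0 with rivals' quantities fixed: 104 - 4q_i - 2q_j = 0.
By symmetry each firm produces the same amount; substituting q_j = q_i yields q_i = 104/6 = 52/3.
Price P = 152 - 2·(104/3) = 248/3.
Talus's profit: (248/3 - 48)·(52/3) - 30 = 570.8889.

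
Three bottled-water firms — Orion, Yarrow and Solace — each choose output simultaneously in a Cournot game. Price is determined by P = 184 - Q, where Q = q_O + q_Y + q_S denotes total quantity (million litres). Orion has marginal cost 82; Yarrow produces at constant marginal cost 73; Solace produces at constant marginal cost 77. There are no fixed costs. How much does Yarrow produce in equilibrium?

31

Orion's profit: π_O = (184 - Q)q_O - (82q_O). Setting ∂π_O/∂q_O = 0: 102 - 2q_O - (q_Y + q_S) = 0.
Yarrow's first-order condition: 111 - 2q_Y - (q_O + q_S) = 0.
Solace's first-order condition: 107 - 2q_S - (q_O + q_Y) = 0.
Summing all 3 equations gives 320 − 4Q = 0, hence Q = 80.
Back-substituting: q_O = (102 − 80) = 22, q_Y = (111 − 80) = 31, q_S = (107 − 80) = 27.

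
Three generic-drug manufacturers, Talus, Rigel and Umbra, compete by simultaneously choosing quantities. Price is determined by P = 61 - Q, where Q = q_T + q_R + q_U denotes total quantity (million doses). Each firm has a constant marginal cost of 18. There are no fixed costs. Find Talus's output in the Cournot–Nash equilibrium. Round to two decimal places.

10.75

Each firm earns π_i = (61 - Q)q_i - 18q_i.
First-order condition (treating rivals' output as given): 43 - 2q_i - Σ_{j≠i} q_j = 0.
By symmetry each firm produces the same amount; substituting Σ_{j≠i} q_j = 2q_i yields q_i = 43/4.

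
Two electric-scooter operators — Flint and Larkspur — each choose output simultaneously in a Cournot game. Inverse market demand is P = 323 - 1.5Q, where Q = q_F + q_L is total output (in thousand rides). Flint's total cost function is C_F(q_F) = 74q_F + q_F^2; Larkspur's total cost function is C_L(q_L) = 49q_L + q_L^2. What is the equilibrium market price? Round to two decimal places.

202.31

Flint's profit: π_F = (323 - 1.5Q)q_F - (74q_F + q_F²). Setting ∂π_F/∂q_F = 0: 249 - 5q_F - (3/2)(q_L) = 0.
Larkspur's profit: π_L = (323 - 1.5Q)q_L - (49q_L + q_L²). Setting ∂π_L/∂q_L = 0: 274 - 5q_L - (3/2)(q_F) = 0.
Rearranging gives the reaction functions q_F = (249 - (3/2)q_L)/5 and q_L = (274 - (3/2)q_F)/5.
Substituting one into the other gives q_F = 36.6593 and q_L = 43.8022.
Total output Q = 1046/13, so price P = 323 - (3/2)·(1046/13) = 202.3077.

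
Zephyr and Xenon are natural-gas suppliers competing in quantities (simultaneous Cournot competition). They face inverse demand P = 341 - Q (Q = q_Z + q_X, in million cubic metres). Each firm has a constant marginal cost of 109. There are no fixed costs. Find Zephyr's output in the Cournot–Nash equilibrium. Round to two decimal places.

A representative firm's profit is π_i = q_i(341 - Q) - 109q_i.
First-order condition (treating rivals' output as given): 232 - 2q_i - q_j = 0.
With identical firms every q_j equals q_i, so q_j = q_i and 232 = 3q_i, giving q_i = 232/3.

77.33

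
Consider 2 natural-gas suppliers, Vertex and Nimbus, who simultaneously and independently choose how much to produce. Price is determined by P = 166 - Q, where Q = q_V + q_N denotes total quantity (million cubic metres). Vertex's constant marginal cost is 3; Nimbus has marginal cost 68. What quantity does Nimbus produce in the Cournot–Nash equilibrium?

11

Vertex's profit: π_V = (166 - Q)q_V - (3q_V). Setting ∂π_V/∂q_V = 0: 163 - 2q_V - (q_N) = 0.
Nimbus's first-order condition: 98 - 2q_N - (q_V) = 0.
Rearranging gives the reaction functions q_V = (163 - q_N)/2 and q_N = (98 - q_V)/2.
Substituting one into the other gives q_V = 76 and q_N = 11.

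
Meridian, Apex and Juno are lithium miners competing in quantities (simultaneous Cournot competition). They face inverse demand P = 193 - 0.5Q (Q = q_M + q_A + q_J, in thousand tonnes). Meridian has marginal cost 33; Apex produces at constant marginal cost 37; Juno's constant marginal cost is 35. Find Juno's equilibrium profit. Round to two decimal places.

3120.50

Meridian's profit: π_M = (193 - 0.5Q)q_M - (33q_M). Setting ∂π_M/∂q_M = 0: 160 - q_M - (1/2)(q_A + q_J) = 0.
Apex's profit: π_A = (193 - 0.5Q)q_A - (37q_A). Setting ∂π_A/∂q_A = 0: 156 - q_A - (1/2)(q_M + q_J) = 0.
Juno's profit: π_J = (193 - 0.5Q)q_J - (35q_J). Setting ∂π_J/∂q_J = 0: 158 - q_J - (1/2)(q_M + q_A) = 0.
Summing all 3 equations gives 474 − 2Q = 0, hence Q = 237.
Back-substituting: q_M = (160 − 237/2)/(1/2) = 83, q_A = (156 − 237/2)/(1/2) = 75, q_J = (158 − 237/2)/(1/2) = 79.
Price P = 193 - (1/2)·237 = 149/2.
Juno's profit: (149/2 - 35)·79 = 3120.5000.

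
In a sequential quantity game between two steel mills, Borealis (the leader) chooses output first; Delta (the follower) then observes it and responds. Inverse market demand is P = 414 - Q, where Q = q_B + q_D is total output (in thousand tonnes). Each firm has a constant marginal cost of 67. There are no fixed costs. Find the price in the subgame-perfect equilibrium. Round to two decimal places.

153.75

The follower Delta best-responds to any q_B: π_D = (414 - Q)q_D - 67q_D.
Setting the follower's marginal profit to zero, 347 - q_B - 2q_D = 0, i.e. q_D = (347 - q_B)/2.
The leader anticipates this reaction. Substituting into P = 414 - Q gives P = 481/2 - (1/2)q_B, so π_B = (481/2 - (1/2)q_B)q_B - 67q_B.
Maximising: ∂π_B/∂q_B = 347/2 - q_B = 0, giving q_B = 347/2.
Then q_D = (347 - 347/2)/2 = 347/4.
Total output Q = 1041/4, so price P = 414 - 1041/4 = 615/4.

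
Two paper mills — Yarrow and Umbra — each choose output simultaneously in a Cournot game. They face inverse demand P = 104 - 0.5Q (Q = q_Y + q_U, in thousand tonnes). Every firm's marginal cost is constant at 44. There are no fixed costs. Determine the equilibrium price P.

64

Each firm earns π_i = (104 - 0.5Q)q_i - 44q_i.
First-order condition (treating rivals' output as given): 60 - q_i - (1/2)q_j = 0.
By symmetry each firm produces the same amount; substituting q_j = q_i yields q_i = 60/(3/2) = 40.
Total output Q = 80, so price P = 104 - (1/2)·80 = 64.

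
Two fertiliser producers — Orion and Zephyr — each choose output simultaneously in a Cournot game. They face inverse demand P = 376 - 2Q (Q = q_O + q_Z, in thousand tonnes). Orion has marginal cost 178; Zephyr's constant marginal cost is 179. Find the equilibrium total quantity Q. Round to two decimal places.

Orion's profit: π_O = (376 - 2Q)q_O - (178q_O). Setting ∂π_O/∂q_O = 0: 198 - 4q_O - 2(q_Z) = 0.
Zephyr's first-order condition: 197 - 4q_Z - 2(q_O) = 0.
So q_O = (198 - 2q_Z)/4 and q_Z = (197 - 2q_O)/4.
Substituting one into the other gives q_O = 199/6 and q_Z = 98/3.
Total output Q = 199/6 + 98/3 = 395/6.

65.83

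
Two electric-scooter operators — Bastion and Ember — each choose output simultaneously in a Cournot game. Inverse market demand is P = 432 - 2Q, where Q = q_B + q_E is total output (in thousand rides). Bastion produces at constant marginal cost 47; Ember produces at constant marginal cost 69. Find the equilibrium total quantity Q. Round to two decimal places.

124.67

Bastion's profit: π_B = (432 - 2Q)q_B - (47q_B). Setting ∂π_B/∂q_B = 0: 385 - 4q_B - 2(q_E) = 0.
Ember's first-order condition: 363 - 4q_E - 2(q_B) = 0.
Best responses: q_B = (385 - 2q_E)/4, q_E = (363 - 2q_B)/4.
Substituting one into the other gives q_B = 407/6 and q_E = 341/6.
Total output Q = 407/6 + 341/6 = 374/3.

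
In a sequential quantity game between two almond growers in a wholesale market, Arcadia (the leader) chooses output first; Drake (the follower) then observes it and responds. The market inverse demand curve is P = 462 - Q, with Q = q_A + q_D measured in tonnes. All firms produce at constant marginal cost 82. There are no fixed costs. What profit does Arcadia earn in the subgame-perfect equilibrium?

Solve by backward induction. Given q_A, the follower Drake maximises π_D = (462 - q_A - q_D)q_D - 82q_D.
Follower FOC: 380 - q_A - 2q_D = 0, so q_D(q_A) = (380 - q_A)/2.
The leader anticipates this reaction. Substituting into P = 462 - Q gives P = 272 - (1/2)q_A, so π_A = (272 - (1/2)q_A)q_A - 82q_A.
Leader FOC: 190 - q_A = 0, so q_A = 190.
Then q_D = (380 - 190)/2 = 95.
Price P = 462 - 285 = 177.
Arcadia's profit: (177 - 82)·190 = 18050.

18050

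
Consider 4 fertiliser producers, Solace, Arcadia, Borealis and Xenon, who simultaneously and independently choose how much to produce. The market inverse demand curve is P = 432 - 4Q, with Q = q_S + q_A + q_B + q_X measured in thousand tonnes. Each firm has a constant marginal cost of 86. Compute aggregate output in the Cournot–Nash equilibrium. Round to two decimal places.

69.20

Each firm earns π_i = (432 - 4Q)q_i - 86q_i.
First-order condition (treating rivals' output as given): 346 - 8q_i - 4·Σ_{j≠i} q_j = 0.
By symmetry each firm produces the same amount; substituting Σ_{j≠i} q_j = 3q_i yields q_i = 346/20 = 173/10.
Total output Q = 173/10 + 173/10 + 173/10 + 173/10 = 346/5.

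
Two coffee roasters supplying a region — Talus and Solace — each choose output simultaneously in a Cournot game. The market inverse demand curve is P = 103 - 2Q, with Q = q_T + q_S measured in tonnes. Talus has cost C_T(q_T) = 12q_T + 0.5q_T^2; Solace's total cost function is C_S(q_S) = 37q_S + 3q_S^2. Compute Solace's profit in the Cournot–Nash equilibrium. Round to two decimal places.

Talus's profit: π_T = (103 - 2Q)q_T - (12q_T + (1/2)q_T²). Setting ∂π_T/∂q_T = 0: 91 - 5q_T - 2(q_S) = 0.
Solace's first-order condition: 66 - 10q_S - 2(q_T) = 0.
Rearranging gives the reaction functions q_T = (91 - 2q_S)/5 and q_S = (66 - 2q_T)/10.
Solving the pair: q_T = 389/23, q_S = 74/23.
Price P = 103 - 2·(463/23) = 1443/23.
Solace's profit: (1443/23)·(74/23) - 37·(74/23) - 3(74/23)² = 51.7580.

51.76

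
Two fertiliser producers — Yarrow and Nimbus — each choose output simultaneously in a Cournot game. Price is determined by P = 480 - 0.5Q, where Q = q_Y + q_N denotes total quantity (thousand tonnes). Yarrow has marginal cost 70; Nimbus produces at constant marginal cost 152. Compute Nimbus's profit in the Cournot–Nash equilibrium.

13448

Yarrow's profit: π_Y = (480 - 0.5Q)q_Y - (70q_Y). Setting ∂π_Y/∂q_Y = 0: 410 - q_Y - (1/2)(q_N) = 0.
Nimbus's first-order condition: 328 - q_N - (1/2)(q_Y) = 0.
So q_Y = (410 - (1/2)q_N) and q_N = (328 - (1/2)q_Y).
Substituting one into the other gives q_Y = 328 and q_N = 164.
Price P = 480 - (1/2)·492 = 234.
Nimbus's profit: (234 - 152)·164 = 13448.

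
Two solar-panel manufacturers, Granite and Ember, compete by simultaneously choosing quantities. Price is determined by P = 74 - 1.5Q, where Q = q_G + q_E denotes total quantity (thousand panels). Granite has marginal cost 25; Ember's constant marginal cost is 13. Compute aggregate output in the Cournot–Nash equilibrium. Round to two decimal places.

24.44

Granite's profit: π_G = (74 - 1.5Q)q_G - (25q_G). Setting ∂π_G/∂q_G = 0: 49 - 3q_G - (3/2)(q_E) = 0.
Ember's first-order condition: 61 - 3q_E - (3/2)(q_G) = 0.
So q_G = (49 - (3/2)q_E)/3 and q_E = (61 - (3/2)q_G)/3.
Substituting one into the other gives q_G = 74/9 and q_E = 146/9.
Total output Q = 74/9 + 146/9 = 220/9.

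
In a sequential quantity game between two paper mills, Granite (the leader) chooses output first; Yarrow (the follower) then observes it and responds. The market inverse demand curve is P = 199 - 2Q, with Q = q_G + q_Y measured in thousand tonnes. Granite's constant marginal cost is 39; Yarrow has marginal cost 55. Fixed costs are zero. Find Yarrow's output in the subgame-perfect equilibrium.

14

The follower Yarrow best-responds to any q_G: π_Y = (199 - 2Q)q_Y - 55q_Y.
Setting the follower's marginal profit to zero, 144 - 2q_G - 4q_Y = 0, i.e. q_Y = (144 - 2q_G)/4.
The leader anticipates this reaction. Substituting into P = 199 - 2Q gives P = 127 - q_G, so π_G = (127 - q_G)q_G - 39q_G.
Leader FOC: 88 - 2q_G = 0, so q_G = 44.
Then q_Y = (144 - 2·44)/4 = 14.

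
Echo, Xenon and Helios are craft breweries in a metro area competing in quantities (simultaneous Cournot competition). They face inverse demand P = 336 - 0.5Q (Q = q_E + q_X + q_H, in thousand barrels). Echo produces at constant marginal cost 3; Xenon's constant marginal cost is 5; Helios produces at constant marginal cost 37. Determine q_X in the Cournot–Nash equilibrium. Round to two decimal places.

Echo's profit: π_E = (336 - 0.5Q)q_E - (3q_E). Setting ∂π_E/∂q_E = 0: 333 - q_E - (1/2)(q_X + q_H) = 0.
Xenon's profit: π_X = (336 - 0.5Q)q_X - (5q_X). Setting ∂π_X/∂q_X = 0: 331 - q_X - (1/2)(q_E + q_H) = 0.
Helios's profit: π_H = (336 - 0.5Q)q_H - (37q_H). Setting ∂π_H/∂q_H = 0: 299 - q_H - (1/2)(q_E + q_X) = 0.
Adding the 3 first-order conditions: 963 − 2Q = 0, so Q = 963/2.
Back-substituting: q_E = (333 − 963/4)/(1/2) = 369/2, q_X = (331 − 963/4)/(1/2) = 361/2, q_H = (299 − 963/4)/(1/2) = 233/2.

180.50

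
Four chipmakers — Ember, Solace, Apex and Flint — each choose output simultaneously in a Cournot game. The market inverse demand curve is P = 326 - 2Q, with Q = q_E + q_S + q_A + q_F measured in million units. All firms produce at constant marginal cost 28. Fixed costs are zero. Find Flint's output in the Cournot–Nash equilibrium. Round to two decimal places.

29.80

A representative firm's profit is π_i = q_i(326 - 2Q) - 28q_i.
First-order condition (treating rivals' output as given): 298 - 4q_i - 2·Σ_{j≠i} q_j = 0.
By symmetry each firm produces the same amount; substituting Σ_{j≠i} q_j = 3q_i yields q_i = 298/10 = 149/5.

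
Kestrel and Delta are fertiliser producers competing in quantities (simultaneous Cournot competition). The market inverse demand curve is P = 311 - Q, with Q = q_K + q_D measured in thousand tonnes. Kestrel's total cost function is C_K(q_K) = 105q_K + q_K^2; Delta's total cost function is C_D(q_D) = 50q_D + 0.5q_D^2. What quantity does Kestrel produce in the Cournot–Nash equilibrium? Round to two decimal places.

32.45

Kestrel's profit: π_K = (311 - Q)q_K - (105q_K + q_K²). Setting ∂π_K/∂q_K = 0: 206 - 4q_K - (q_D) = 0.
Delta's profit: π_D = (311 - Q)q_D - (50q_D + (1/2)q_D²). Setting ∂π_D/∂q_D = 0: 261 - 3q_D - (q_K) = 0.
So q_K = (206 - q_D)/4 and q_D = (261 - q_K)/3.
Solving the pair: q_K = 357/11, q_D = 838/11.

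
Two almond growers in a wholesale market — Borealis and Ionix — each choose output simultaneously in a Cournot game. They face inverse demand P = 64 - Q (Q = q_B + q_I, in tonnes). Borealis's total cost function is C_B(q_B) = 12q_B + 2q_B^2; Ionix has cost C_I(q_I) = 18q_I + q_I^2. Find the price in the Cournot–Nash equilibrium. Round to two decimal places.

Borealis's profit: π_B = (64 - Q)q_B - (12q_B + 2q_B²). Setting ∂π_B/∂q_B = 0: 52 - 6q_B - (q_I) = 0.
Ionix's first-order condition: 46 - 4q_I - (q_B) = 0.
So q_B = (52 - q_I)/6 and q_I = (46 - q_B)/4.
Substituting one into the other gives q_B = 162/23 and q_I = 224/23.
Total output Q = 386/23, so price P = 64 - 386/23 = 1086/23.

47.22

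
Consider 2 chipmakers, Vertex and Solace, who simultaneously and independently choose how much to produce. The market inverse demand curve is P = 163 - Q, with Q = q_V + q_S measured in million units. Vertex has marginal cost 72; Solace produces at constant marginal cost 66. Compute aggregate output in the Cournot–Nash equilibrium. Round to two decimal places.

Vertex's profit: π_V = (163 - Q)q_V - (72q_V). Setting ∂π_V/∂q_V = 0: 91 - 2q_V - (q_S) = 0.
Solace's first-order condition: 97 - 2q_S - (q_V) = 0.
So q_V = (91 - q_S)/2 and q_S = (97 - q_V)/2.
Solving the pair: q_V = 85/3, q_S = 103/3.
Total output Q = 85/3 + 103/3 = 188/3.

62.67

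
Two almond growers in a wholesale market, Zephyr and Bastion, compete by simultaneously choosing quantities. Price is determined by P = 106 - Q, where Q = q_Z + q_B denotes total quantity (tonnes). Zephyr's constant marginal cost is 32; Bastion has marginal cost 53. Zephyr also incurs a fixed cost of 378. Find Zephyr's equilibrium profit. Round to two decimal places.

624.78

Zephyr's profit: π_Z = (106 - Q)q_Z - (32q_Z). Setting ∂π_Z/∂q_Z = 0: 74 - 2q_Z - (q_B) = 0.
Bastion's first-order condition: 53 - 2q_B - (q_Z) = 0.
So q_Z = (74 - q_B)/2 and q_B = (53 - q_Z)/2.
Solving the pair: q_Z = 95/3, q_B = 32/3.
Price P = 106 - 127/3 = 191/3.
Zephyr's profit: (191/3 - 32)·(95/3) - 378 = 624.7778.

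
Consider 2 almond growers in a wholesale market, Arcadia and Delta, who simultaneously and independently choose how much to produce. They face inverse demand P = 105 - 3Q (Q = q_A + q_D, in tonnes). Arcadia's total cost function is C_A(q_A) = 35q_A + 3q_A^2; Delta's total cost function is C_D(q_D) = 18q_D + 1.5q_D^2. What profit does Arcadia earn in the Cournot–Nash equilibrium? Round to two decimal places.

83.36

Arcadia's profit: π_A = (105 - 3Q)q_A - (35q_A + 3q_A²). Setting ∂π_A/∂q_A = 0: 70 - 12q_A - 3(q_D) = 0.
Delta's first-order condition: 87 - 9q_D - 3(q_A) = 0.
So q_A = (70 - 3q_D)/12 and q_D = (87 - 3q_A)/9.
Substituting one into the other gives q_A = 41/11 and q_D = 278/33.
Price P = 105 - 3·(401/33) = 754/11.
Arcadia's profit: (754/11)·(41/11) - 35·(41/11) - 3(41/11)² = 83.3554.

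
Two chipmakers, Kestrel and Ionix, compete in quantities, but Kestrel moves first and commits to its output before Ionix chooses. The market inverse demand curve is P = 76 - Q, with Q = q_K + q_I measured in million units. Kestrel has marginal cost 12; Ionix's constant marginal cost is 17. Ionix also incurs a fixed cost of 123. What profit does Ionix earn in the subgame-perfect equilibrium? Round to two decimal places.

The follower Ionix best-responds to any q_K: π_I = (76 - Q)q_I - 17q_I.
Setting the follower's marginal profit to zero, 59 - q_K - 2q_I = 0, i.e. q_I = (59 - q_K)/2.
The leader anticipates this reaction. Substituting into P = 76 - Q gives P = 93/2 - (1/2)q_K, so π_K = (93/2 - (1/2)q_K)q_K - 12q_K.
Leader FOC: 69/2 - q_K = 0, so q_K = 69/2.
Then q_I = (59 - 69/2)/2 = 49/4.
Price P = 76 - 187/4 = 117/4.
Ionix's profit: (117/4 - 17)·(49/4) - 123 = 433/16.

27.06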